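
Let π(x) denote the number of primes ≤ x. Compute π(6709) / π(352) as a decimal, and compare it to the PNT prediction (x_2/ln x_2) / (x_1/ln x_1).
π(6709)/π(352) = 866/70 ≈ 12.3714;  PNT prediction ≈ 12.6837.

π(352) = 70 and π(6709) = 866, so π(6709)/π(352) ≈ 12.3714. The PNT-predicted ratio is (6709/ln(6709)) / (352/ln(352)) ≈ 12.6837. The two agree to within a few percent, as expected.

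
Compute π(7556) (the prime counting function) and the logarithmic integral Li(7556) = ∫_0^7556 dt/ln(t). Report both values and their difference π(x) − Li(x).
π(7556) = 958;  Li(7556) ≈ 976.86;  π(x) − Li(x) ≈ -18.86.

Direct count of primes ≤ 7556 gives π(7556) = 958. Numerical evaluation of the logarithmic integral gives Li(7556) ≈ 976.86. The difference π(x) − Li(x) ≈ -18.86 is typically negative for small/moderate x (Li(x) overestimates), though Littlewood's theorem shows this sign changes infinitely often.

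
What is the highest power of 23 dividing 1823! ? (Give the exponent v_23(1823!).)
v_23(1823!) = 82

Legendre's formula: v_p(n!) = Σ_{k ≥ 1} ⌊n / p^k⌋. For p = 23, n = 1823, the terms are:
  ⌊1823/23^1⌋ = ⌊1823/23⌋ = 79
  ⌊1823/23^2⌋ = ⌊1823/529⌋ = 3
(the next term ⌊1823/23^3⌋ = 0, terminating the sum). Summing: v_23(1823!) = 79 + 3 = 82.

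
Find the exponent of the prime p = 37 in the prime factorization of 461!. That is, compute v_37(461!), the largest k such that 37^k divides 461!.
v_37(461!) = 12

Legendre's formula: v_p(n!) = Σ_{k ≥ 1} ⌊n / p^k⌋. For p = 37, n = 461, the terms are:
  ⌊461/37^1⌋ = ⌊461/37⌋ = 12
(the next term ⌊461/37^2⌋ = 0, terminating the sum). Summing: v_37(461!) = 12 = 12.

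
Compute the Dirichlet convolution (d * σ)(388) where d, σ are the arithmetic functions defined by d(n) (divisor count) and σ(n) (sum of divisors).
(d * σ)(388) = 1600

Divisors of 388: [1, 2, 4, 97, 194, 388]. For each d | 388:
  d = 1: d(1) · σ(388/1) = 1 · 686 = 686
  d = 2: d(2) · σ(388/2) = 2 · 294 = 588
  d = 4: d(4) · σ(388/4) = 3 · 98 = 294
  d = 97: d(97) · σ(388/97) = 2 · 7 = 14
  d = 194: d(194) · σ(388/194) = 4 · 3 = 12
  d = 388: d(388) · σ(388/388) = 6 · 1 = 6
Summing: (d * σ)(388) = 686 + 588 + 294 + 14 + 12 + 6 = 1600.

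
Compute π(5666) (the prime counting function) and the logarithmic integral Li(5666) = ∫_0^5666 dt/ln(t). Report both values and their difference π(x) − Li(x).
π(5666) = 746;  Li(5666) ≈ 761.90;  π(x) − Li(x) ≈ -15.90.

Direct count of primes ≤ 5666 gives π(5666) = 746. Numerical evaluation of the logarithmic integral gives Li(5666) ≈ 761.90. The difference π(x) − Li(x) ≈ -15.90 is typically negative for small/moderate x (Li(x) overestimates), though Littlewood's theorem shows this sign changes infinitely often.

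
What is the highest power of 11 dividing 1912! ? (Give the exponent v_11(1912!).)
v_11(1912!) = 189

Legendre's formula: v_p(n!) = Σ_{k ≥ 1} ⌊n / p^k⌋. For p = 11, n = 1912, the terms are:
  ⌊1912/11^1⌋ = ⌊1912/11⌋ = 173
  ⌊1912/11^2⌋ = ⌊1912/121⌋ = 15
  ⌊1912/11^3⌋ = ⌊1912/1331⌋ = 1
(the next term ⌊1912/11^4⌋ = 0, terminating the sum). Summing: v_11(1912!) = 173 + 15 + 1 = 189.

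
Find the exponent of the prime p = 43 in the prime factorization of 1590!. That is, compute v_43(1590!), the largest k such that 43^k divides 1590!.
v_43(1590!) = 36

Legendre's formula: v_p(n!) = Σ_{k ≥ 1} ⌊n / p^k⌋. For p = 43, n = 1590, the terms are:
  ⌊1590/43^1⌋ = ⌊1590/43⌋ = 36
(the next term ⌊1590/43^2⌋ = 0, terminating the sum). Summing: v_43(1590!) = 36 = 36.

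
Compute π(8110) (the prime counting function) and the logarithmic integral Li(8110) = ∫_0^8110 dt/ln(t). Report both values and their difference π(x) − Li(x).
π(8110) = 1019;  Li(8110) ≈ 1038.65;  π(x) − Li(x) ≈ -19.65.

Direct count of primes ≤ 8110 gives π(8110) = 1019. Numerical evaluation of the logarithmic integral gives Li(8110) ≈ 1038.65. The difference π(x) − Li(x) ≈ -19.65 is typically negative for small/moderate x (Li(x) overestimates), though Littlewood's theorem shows this sign changes infinitely often.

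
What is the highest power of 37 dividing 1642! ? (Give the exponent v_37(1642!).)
v_37(1642!) = 45

Legendre's formula: v_p(n!) = Σ_{k ≥ 1} ⌊n / p^k⌋. For p = 37, n = 1642, the terms are:
  ⌊1642/37^1⌋ = ⌊1642/37⌋ = 44
  ⌊1642/37^2⌋ = ⌊1642/1369⌋ = 1
(the next term ⌊1642/37^3⌋ = 0, terminating the sum). Summing: v_37(1642!) = 44 + 1 = 45.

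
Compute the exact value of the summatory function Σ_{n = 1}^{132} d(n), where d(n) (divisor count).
Σ_{n ≤ 132} d(n) = 671

Compute d(n) for each 1 ≤ n ≤ 132: d(1) = 1, d(2) = 2, d(3) = 2, d(4) = 3, d(5) = 2, d(6) = 4, d(7) = 2, d(8) = 4, d(9) = 3, d(10) = 4, d(11) = 2, d(12) = 6, d(13) = 2, d(14) = 4, d(15) = 4, d(16) = 5, d(17) = 2, d(18) = 6, d(19) = 2, d(20) = 6, d(21) = 4, d(22) = 4, d(23) = 2, d(24) = 8, d(25) = 3, d(26) = 4, d(27) = 4, d(28) = 6, d(29) = 2, d(30) = 8, d(31) = 2, d(32) = 6, d(33) = 4, d(34) = 4, d(35) = 4, d(36) = 9, d(37) = 2, d(38) = 4, d(39) = 4, d(40) = 8, d(41) = 2, d(42) = 8, d(43) = 2, d(44) = 6, d(45) = 6, d(46) = 4, d(47) = 2, d(48) = 10, d(49) = 3, d(50) = 6, d(51) = 4, d(52) = 6, d(53) = 2, d(54) = 8, d(55) = 4, d(56) = 8, d(57) = 4, d(58) = 4, d(59) = 2, d(60) = 12, d(61) = 2, d(62) = 4, d(63) = 6, d(64) = 7, d(65) = 4, d(66) = 8, d(67) = 2, d(68) = 6, d(69) = 4, d(70) = 8, d(71) = 2, d(72) = 12, d(73) = 2, d(74) = 4, d(75) = 6, d(76) = 6, d(77) = 4, d(78) = 8, d(79) = 2, d(80) = 10, d(81) = 5, d(82) = 4, d(83) = 2, d(84) = 12, d(85) = 4, d(86) = 4, d(87) = 4, d(88) = 8, d(89) = 2, d(90) = 12, d(91) = 4, d(92) = 6, d(93) = 4, d(94) = 4, d(95) = 4, d(96) = 12, d(97) = 2, d(98) = 6, d(99) = 6, d(100) = 9, d(101) = 2, d(102) = 8, d(103) = 2, d(104) = 8, d(105) = 8, d(106) = 4, d(107) = 2, d(108) = 12, d(109) = 2, d(110) = 8, d(111) = 4, d(112) = 10, d(113) = 2, d(114) = 8, d(115) = 4, d(116) = 6, d(117) = 6, d(118) = 4, d(119) = 4, d(120) = 16, d(121) = 3, d(122) = 4, d(123) = 4, d(124) = 6, d(125) = 4, d(126) = 12, d(127) = 2, d(128) = 8, d(129) = 4, d(130) = 8, d(131) = 2, d(132) = 12. Summing all 132 values: 671. (Dirichlet's divisor formula: Σ_{n ≤ x} d(n) = x ln(x) + (2γ − 1) x + O(√x). For x = 132, the asymptotic estimate is ≈ 664.91.)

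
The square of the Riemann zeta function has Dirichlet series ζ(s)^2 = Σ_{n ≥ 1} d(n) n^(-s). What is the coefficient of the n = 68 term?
d(68) = 6

ζ(s)^2 = (Σ 1/m^s)(Σ 1/k^s). The coefficient of 1/n^s in the product is the number of ordered pairs (m, k) with mk = n, which equals d(n). For n = 68, divisors are [1, 2, 4, 17, 34, 68], so d(68) = 6.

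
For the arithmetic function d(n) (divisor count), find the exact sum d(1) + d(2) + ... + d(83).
Σ_{n ≤ 83} d(n) = 379

Compute d(n) for each 1 ≤ n ≤ 83: d(1) = 1, d(2) = 2, d(3) = 2, d(4) = 3, d(5) = 2, d(6) = 4, d(7) = 2, d(8) = 4, d(9) = 3, d(10) = 4, d(11) = 2, d(12) = 6, d(13) = 2, d(14) = 4, d(15) = 4, d(16) = 5, d(17) = 2, d(18) = 6, d(19) = 2, d(20) = 6, d(21) = 4, d(22) = 4, d(23) = 2, d(24) = 8, d(25) = 3, d(26) = 4, d(27) = 4, d(28) = 6, d(29) = 2, d(30) = 8, d(31) = 2, d(32) = 6, d(33) = 4, d(34) = 4, d(35) = 4, d(36) = 9, d(37) = 2, d(38) = 4, d(39) = 4, d(40) = 8, d(41) = 2, d(42) = 8, d(43) = 2, d(44) = 6, d(45) = 6, d(46) = 4, d(47) = 2, d(48) = 10, d(49) = 3, d(50) = 6, d(51) = 4, d(52) = 6, d(53) = 2, d(54) = 8, d(55) = 4, d(56) = 8, d(57) = 4, d(58) = 4, d(59) = 2, d(60) = 12, d(61) = 2, d(62) = 4, d(63) = 6, d(64) = 7, d(65) = 4, d(66) = 8, d(67) = 2, d(68) = 6, d(69) = 4, d(70) = 8, d(71) = 2, d(72) = 12, d(73) = 2, d(74) = 4, d(75) = 6, d(76) = 6, d(77) = 4, d(78) = 8, d(79) = 2, d(80) = 10, d(81) = 5, d(82) = 4, d(83) = 2. Summing all 83 values: 379. (Dirichlet's divisor formula: Σ_{n ≤ x} d(n) = x ln(x) + (2γ − 1) x + O(√x). For x = 83, the asymptotic estimate is ≈ 379.58.)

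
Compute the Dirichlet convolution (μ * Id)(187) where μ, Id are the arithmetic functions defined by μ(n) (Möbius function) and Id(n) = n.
(μ * Id)(187) = 160

Divisors of 187: [1, 11, 17, 187]. For each d | 187:
  d = 1: μ(1) · Id(187/1) = 1 · 187 = 187
  d = 11: μ(11) · Id(187/11) = -1 · 17 = -17
  d = 17: μ(17) · Id(187/17) = -1 · 11 = -11
  d = 187: μ(187) · Id(187/187) = 1 · 1 = 1
Summing: (μ * Id)(187) = 187 + -17 + -11 + 1 = 160.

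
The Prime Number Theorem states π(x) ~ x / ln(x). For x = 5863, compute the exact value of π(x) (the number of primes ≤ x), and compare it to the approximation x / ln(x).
π(5863) = 771;  x/ln(x) ≈ 675.74;  relative error ≈ 12.36%.

Directly count primes up to 5863: π(5863) = 771. The PNT approximation gives 5863/ln(5863) ≈ 5863/8.67642 ≈ 675.74. Relative error (π(x) − x/ln(x)) / π(x) ≈ 12.36%; the approximation is known to undercount slightly (Li(x) is a better estimate).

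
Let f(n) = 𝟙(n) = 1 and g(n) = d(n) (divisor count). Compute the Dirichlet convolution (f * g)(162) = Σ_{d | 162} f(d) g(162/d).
(𝟙 * d)(162) = 45

Divisors of 162: [1, 2, 3, 6, 9, 18, 27, 54, 81, 162]. For each d | 162:
  d = 1: 𝟙(1) · d(162/1) = 1 · 10 = 10
  d = 2: 𝟙(2) · d(162/2) = 1 · 5 = 5
  d = 3: 𝟙(3) · d(162/3) = 1 · 8 = 8
  d = 6: 𝟙(6) · d(162/6) = 1 · 4 = 4
  d = 9: 𝟙(9) · d(162/9) = 1 · 6 = 6
  d = 18: 𝟙(18) · d(162/18) = 1 · 3 = 3
  d = 27: 𝟙(27) · d(162/27) = 1 · 4 = 4
  d = 54: 𝟙(54) · d(162/54) = 1 · 2 = 2
  d = 81: 𝟙(81) · d(162/81) = 1 · 2 = 2
  d = 162: 𝟙(162) · d(162/162) = 1 · 1 = 1
Summing: (𝟙 * d)(162) = 10 + 5 + 8 + 4 + 6 + 3 + 4 + 2 + 2 + 1 = 45.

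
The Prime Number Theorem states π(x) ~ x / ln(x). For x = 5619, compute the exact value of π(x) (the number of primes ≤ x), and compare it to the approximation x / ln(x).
π(5619) = 738;  x/ln(x) ≈ 650.81;  relative error ≈ 11.81%.

Directly count primes up to 5619: π(5619) = 738. The PNT approximation gives 5619/ln(5619) ≈ 5619/8.63391 ≈ 650.81. Relative error (π(x) − x/ln(x)) / π(x) ≈ 11.81%; the approximation is known to undercount slightly (Li(x) is a better estimate).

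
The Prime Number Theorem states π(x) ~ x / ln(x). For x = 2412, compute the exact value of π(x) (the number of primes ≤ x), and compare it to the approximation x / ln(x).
π(2412) = 358;  x/ln(x) ≈ 309.70;  relative error ≈ 13.49%.

Directly count primes up to 2412: π(2412) = 358. The PNT approximation gives 2412/ln(2412) ≈ 2412/7.78821 ≈ 309.70. Relative error (π(x) − x/ln(x)) / π(x) ≈ 13.49%; the approximation is known to undercount slightly (Li(x) is a better estimate).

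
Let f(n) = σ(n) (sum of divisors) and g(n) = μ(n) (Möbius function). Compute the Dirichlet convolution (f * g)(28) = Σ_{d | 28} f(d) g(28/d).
(σ * μ)(28) = 28

Divisors of 28: [1, 2, 4, 7, 14, 28]. For each d | 28:
  d = 1: σ(1) · μ(28/1) = 1 · 0 = 0
  d = 2: σ(2) · μ(28/2) = 3 · 1 = 3
  d = 4: σ(4) · μ(28/4) = 7 · -1 = -7
  d = 7: σ(7) · μ(28/7) = 8 · 0 = 0
  d = 14: σ(14) · μ(28/14) = 24 · -1 = -24
  d = 28: σ(28) · μ(28/28) = 56 · 1 = 56
Summing: (σ * μ)(28) = 0 + 3 + -7 + 0 + -24 + 56 = 28.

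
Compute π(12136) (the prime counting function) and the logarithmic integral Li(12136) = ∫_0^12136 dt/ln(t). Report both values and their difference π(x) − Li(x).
π(12136) = 1452;  Li(12136) ≈ 1475.57;  π(x) − Li(x) ≈ -23.57.

Direct count of primes ≤ 12136 gives π(12136) = 1452. Numerical evaluation of the logarithmic integral gives Li(12136) ≈ 1475.57. The difference π(x) − Li(x) ≈ -23.57 is typically negative for small/moderate x (Li(x) overestimates), though Littlewood's theorem shows this sign changes infinitely often.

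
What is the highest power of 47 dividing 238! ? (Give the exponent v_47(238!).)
v_47(238!) = 5

Legendre's formula: v_p(n!) = Σ_{k ≥ 1} ⌊n / p^k⌋. For p = 47, n = 238, the terms are:
  ⌊238/47^1⌋ = ⌊238/47⌋ = 5
(the next term ⌊238/47^2⌋ = 0, terminating the sum). Summing: v_47(238!) = 5 = 5.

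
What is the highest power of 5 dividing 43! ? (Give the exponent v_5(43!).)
v_5(43!) = 9

Legendre's formula: v_p(n!) = Σ_{k ≥ 1} ⌊n / p^k⌋. For p = 5, n = 43, the terms are:
  ⌊43/5^1⌋ = ⌊43/5⌋ = 8
  ⌊43/5^2⌋ = ⌊43/25⌋ = 1
(the next term ⌊43/5^3⌋ = 0, terminating the sum). Summing: v_5(43!) = 8 + 1 = 9.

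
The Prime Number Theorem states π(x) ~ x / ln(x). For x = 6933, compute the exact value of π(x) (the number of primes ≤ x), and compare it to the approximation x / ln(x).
π(6933) = 890;  x/ln(x) ≈ 783.92;  relative error ≈ 11.92%.

Directly count primes up to 6933: π(6933) = 890. The PNT approximation gives 6933/ln(6933) ≈ 6933/8.84405 ≈ 783.92. Relative error (π(x) − x/ln(x)) / π(x) ≈ 11.92%; the approximation is known to undercount slightly (Li(x) is a better estimate).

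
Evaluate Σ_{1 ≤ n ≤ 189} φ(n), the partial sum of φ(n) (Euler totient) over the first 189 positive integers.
Σ_{n ≤ 189} φ(n) = 10904

Compute φ(n) for each 1 ≤ n ≤ 189: φ(1) = 1, φ(2) = 1, φ(3) = 2, φ(4) = 2, φ(5) = 4, φ(6) = 2, φ(7) = 6, φ(8) = 4, φ(9) = 6, φ(10) = 4, φ(11) = 10, φ(12) = 4, φ(13) = 12, φ(14) = 6, φ(15) = 8, φ(16) = 8, φ(17) = 16, φ(18) = 6, φ(19) = 18, φ(20) = 8, φ(21) = 12, φ(22) = 10, φ(23) = 22, φ(24) = 8, φ(25) = 20, φ(26) = 12, φ(27) = 18, φ(28) = 12, φ(29) = 28, φ(30) = 8, φ(31) = 30, φ(32) = 16, φ(33) = 20, φ(34) = 16, φ(35) = 24, φ(36) = 12, φ(37) = 36, φ(38) = 18, φ(39) = 24, φ(40) = 16, φ(41) = 40, φ(42) = 12, φ(43) = 42, φ(44) = 20, φ(45) = 24, φ(46) = 22, φ(47) = 46, φ(48) = 16, φ(49) = 42, φ(50) = 20, φ(51) = 32, φ(52) = 24, φ(53) = 52, φ(54) = 18, φ(55) = 40, φ(56) = 24, φ(57) = 36, φ(58) = 28, φ(59) = 58, φ(60) = 16, φ(61) = 60, φ(62) = 30, φ(63) = 36, φ(64) = 32, φ(65) = 48, φ(66) = 20, φ(67) = 66, φ(68) = 32, φ(69) = 44, φ(70) = 24, φ(71) = 70, φ(72) = 24, φ(73) = 72, φ(74) = 36, φ(75) = 40, φ(76) = 36, φ(77) = 60, φ(78) = 24, φ(79) = 78, φ(80) = 32, φ(81) = 54, φ(82) = 40, φ(83) = 82, φ(84) = 24, φ(85) = 64, φ(86) = 42, φ(87) = 56, φ(88) = 40, φ(89) = 88, φ(90) = 24, φ(91) = 72, φ(92) = 44, φ(93) = 60, φ(94) = 46, φ(95) = 72, φ(96) = 32, φ(97) = 96, φ(98) = 42, φ(99) = 60, φ(100) = 40, φ(101) = 100, φ(102) = 32, φ(103) = 102, φ(104) = 48, φ(105) = 48, φ(106) = 52, φ(107) = 106, φ(108) = 36, φ(109) = 108, φ(110) = 40, φ(111) = 72, φ(112) = 48, φ(113) = 112, φ(114) = 36, φ(115) = 88, φ(116) = 56, φ(117) = 72, φ(118) = 58, φ(119) = 96, φ(120) = 32, φ(121) = 110, φ(122) = 60, φ(123) = 80, φ(124) = 60, φ(125) = 100, φ(126) = 36, φ(127) = 126, φ(128) = 64, φ(129) = 84, φ(130) = 48, φ(131) = 130, φ(132) = 40, φ(133) = 108, φ(134) = 66, φ(135) = 72, φ(136) = 64, φ(137) = 136, φ(138) = 44, φ(139) = 138, φ(140) = 48, φ(141) = 92, φ(142) = 70, φ(143) = 120, φ(144) = 48, φ(145) = 112, φ(146) = 72, φ(147) = 84, φ(148) = 72, φ(149) = 148, φ(150) = 40, φ(151) = 150, φ(152) = 72, φ(153) = 96, φ(154) = 60, φ(155) = 120, φ(156) = 48, φ(157) = 156, φ(158) = 78, φ(159) = 104, φ(160) = 64, φ(161) = 132, φ(162) = 54, φ(163) = 162, φ(164) = 80, φ(165) = 80, φ(166) = 82, φ(167) = 166, φ(168) = 48, φ(169) = 156, φ(170) = 64, φ(171) = 108, φ(172) = 84, φ(173) = 172, φ(174) = 56, φ(175) = 120, φ(176) = 80, φ(177) = 116, φ(178) = 88, φ(179) = 178, φ(180) = 48, φ(181) = 180, φ(182) = 72, φ(183) = 120, φ(184) = 88, φ(185) = 144, φ(186) = 60, φ(187) = 160, φ(188) = 92, φ(189) = 108. Summing all 189 values: 10904. (Average order: Σ_{n ≤ x} φ(n) ~ (3/π²) x². For x = 189, (3/π²)·189² ≈ 10857.88.)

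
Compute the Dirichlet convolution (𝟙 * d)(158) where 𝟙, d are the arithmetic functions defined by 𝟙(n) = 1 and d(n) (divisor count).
(𝟙 * d)(158) = 9

Divisors of 158: [1, 2, 79, 158]. For each d | 158:
  d = 1: 𝟙(1) · d(158/1) = 1 · 4 = 4
  d = 2: 𝟙(2) · d(158/2) = 1 · 2 = 2
  d = 79: 𝟙(79) · d(158/79) = 1 · 2 = 2
  d = 158: 𝟙(158) · d(158/158) = 1 · 1 = 1
Summing: (𝟙 * d)(158) = 4 + 2 + 2 + 1 = 9.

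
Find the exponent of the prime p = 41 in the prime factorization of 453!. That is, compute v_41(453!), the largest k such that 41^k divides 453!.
v_41(453!) = 11

Legendre's formula: v_p(n!) = Σ_{k ≥ 1} ⌊n / p^k⌋. For p = 41, n = 453, the terms are:
  ⌊453/41^1⌋ = ⌊453/41⌋ = 11
(the next term ⌊453/41^2⌋ = 0, terminating the sum). Summing: v_41(453!) = 11 = 11.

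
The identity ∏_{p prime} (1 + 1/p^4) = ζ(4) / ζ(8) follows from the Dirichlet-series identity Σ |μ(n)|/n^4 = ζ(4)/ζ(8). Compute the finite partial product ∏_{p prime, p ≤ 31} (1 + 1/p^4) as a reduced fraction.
∏ = 377183486665353545574471751056805902016576/349915921480385530721123181536044923530625

The primes p ≤ 31 are [2, 3, 5, 7, 11, 13, 17, 19, 23, 29, 31]. For each, (1 + 1/p^4) = (p^4 + 1)/p^4. Multiplying these fractions over p ∈ [2, 3, 5, 7, 11, 13, 17, 19, 23, 29, 31] gives 377183486665353545574471751056805902016576/349915921480385530721123181536044923530625. (In the limit P → ∞ this tends to ζ(4)/ζ(8).)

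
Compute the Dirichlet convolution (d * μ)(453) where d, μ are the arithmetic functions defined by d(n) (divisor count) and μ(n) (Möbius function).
(d * μ)(453) = 1

Divisors of 453: [1, 3, 151, 453]. For each d | 453:
  d = 1: d(1) · μ(453/1) = 1 · 1 = 1
  d = 3: d(3) · μ(453/3) = 2 · -1 = -2
  d = 151: d(151) · μ(453/151) = 2 · -1 = -2
  d = 453: d(453) · μ(453/453) = 4 · 1 = 4
Summing: (d * μ)(453) = 1 + -2 + -2 + 4 = 1.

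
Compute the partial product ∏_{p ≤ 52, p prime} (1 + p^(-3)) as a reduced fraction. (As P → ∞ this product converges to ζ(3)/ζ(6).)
∏ = 8015182591485824614015950466842624/6783810016842653083409665472454505

The primes p ≤ 52 are [2, 3, 5, 7, 11, 13, 17, 19, 23, 29, 31, 37, 41, 43, 47]. For each, (1 + 1/p^3) = (p^3 + 1)/p^3. Multiplying these fractions over p ∈ [2, 3, 5, 7, 11, 13, 17, 19, 23, 29, 31, 37, 41, 43, 47] gives 8015182591485824614015950466842624/6783810016842653083409665472454505. (In the limit P → ∞ this tends to ζ(3)/ζ(6).)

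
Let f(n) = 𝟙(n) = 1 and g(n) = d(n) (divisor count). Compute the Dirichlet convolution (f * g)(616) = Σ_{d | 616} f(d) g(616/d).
(𝟙 * d)(616) = 90

Divisors of 616: [1, 2, 4, 7, 8, 11, 14, 22, 28, 44, 56, 77, 88, 154, 308, 616]. For each d | 616:
  d = 1: 𝟙(1) · d(616/1) = 1 · 16 = 16
  d = 2: 𝟙(2) · d(616/2) = 1 · 12 = 12
  d = 4: 𝟙(4) · d(616/4) = 1 · 8 = 8
  d = 7: 𝟙(7) · d(616/7) = 1 · 8 = 8
  d = 8: 𝟙(8) · d(616/8) = 1 · 4 = 4
  d = 11: 𝟙(11) · d(616/11) = 1 · 8 = 8
  d = 14: 𝟙(14) · d(616/14) = 1 · 6 = 6
  d = 22: 𝟙(22) · d(616/22) = 1 · 6 = 6
  d = 28: 𝟙(28) · d(616/28) = 1 · 4 = 4
  d = 44: 𝟙(44) · d(616/44) = 1 · 4 = 4
  d = 56: 𝟙(56) · d(616/56) = 1 · 2 = 2
  d = 77: 𝟙(77) · d(616/77) = 1 · 4 = 4
  d = 88: 𝟙(88) · d(616/88) = 1 · 2 = 2
  d = 154: 𝟙(154) · d(616/154) = 1 · 3 = 3
  d = 308: 𝟙(308) · d(616/308) = 1 · 2 = 2
  d = 616: 𝟙(616) · d(616/616) = 1 · 1 = 1
Summing: (𝟙 * d)(616) = 16 + 12 + 8 + 8 + 4 + 8 + 6 + 6 + 4 + 4 + 2 + 4 + 2 + 3 + 2 + 1 = 90.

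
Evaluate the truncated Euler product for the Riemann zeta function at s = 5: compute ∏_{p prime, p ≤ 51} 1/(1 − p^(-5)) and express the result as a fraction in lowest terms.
∏ = 505807800965451248053830657783332590848273750176189703324931155978491/487794643941809531294334436783738741459341109492573787399981389578240

The primes p ≤ 51 are [2, 3, 5, 7, 11, 13, 17, 19, 23, 29, 31, 37, 41, 43, 47]. For each prime, (1 − 1/p^5)^(-1) = p^5 / (p^5 − 1). The product is (1 − 1/2^5)^(-1), (1 − 1/3^5)^(-1), (1 − 1/5^5)^(-1), (1 − 1/7^5)^(-1), (1 − 1/11^5)^(-1), (1 − 1/13^5)^(-1), (1 − 1/17^5)^(-1), (1 − 1/19^5)^(-1), (1 − 1/23^5)^(-1), (1 − 1/29^5)^(-1), (1 − 1/31^5)^(-1), (1 − 1/37^5)^(-1), (1 − 1/41^5)^(-1), (1 − 1/43^5)^(-1), (1 − 1/47^5)^(-1) = ∏ p^5 / (p^5 − 1) = 505807800965451248053830657783332590848273750176189703324931155978491/487794643941809531294334436783738741459341109492573787399981389578240.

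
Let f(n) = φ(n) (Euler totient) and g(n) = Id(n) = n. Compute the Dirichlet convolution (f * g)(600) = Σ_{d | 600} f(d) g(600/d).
(φ * Id)(600) = 6500

Divisors of 600: [1, 2, 3, 4, 5, 6, 8, 10, 12, 15, 20, 24, 25, 30, 40, 50, 60, 75, 100, 120, 150, 200, 300, 600]. For each d | 600:
  d = 1: φ(1) · Id(600/1) = 1 · 600 = 600
  d = 2: φ(2) · Id(600/2) = 1 · 300 = 300
  d = 3: φ(3) · Id(600/3) = 2 · 200 = 400
  d = 4: φ(4) · Id(600/4) = 2 · 150 = 300
  d = 5: φ(5) · Id(600/5) = 4 · 120 = 480
  d = 6: φ(6) · Id(600/6) = 2 · 100 = 200
  d = 8: φ(8) · Id(600/8) = 4 · 75 = 300
  d = 10: φ(10) · Id(600/10) = 4 · 60 = 240
  d = 12: φ(12) · Id(600/12) = 4 · 50 = 200
  d = 15: φ(15) · Id(600/15) = 8 · 40 = 320
  d = 20: φ(20) · Id(600/20) = 8 · 30 = 240
  d = 24: φ(24) · Id(600/24) = 8 · 25 = 200
  d = 25: φ(25) · Id(600/25) = 20 · 24 = 480
  d = 30: φ(30) · Id(600/30) = 8 · 20 = 160
  d = 40: φ(40) · Id(600/40) = 16 · 15 = 240
  d = 50: φ(50) · Id(600/50) = 20 · 12 = 240
  d = 60: φ(60) · Id(600/60) = 16 · 10 = 160
  d = 75: φ(75) · Id(600/75) = 40 · 8 = 320
  d = 100: φ(100) · Id(600/100) = 40 · 6 = 240
  d = 120: φ(120) · Id(600/120) = 32 · 5 = 160
  d = 150: φ(150) · Id(600/150) = 40 · 4 = 160
  d = 200: φ(200) · Id(600/200) = 80 · 3 = 240
  d = 300: φ(300) · Id(600/300) = 80 · 2 = 160
  d = 600: φ(600) · Id(600/600) = 160 · 1 = 160
Summing: (φ * Id)(600) = 600 + 300 + 400 + 300 + 480 + 200 + 300 + 240 + 200 + 320 + 240 + 200 + 480 + 160 + 240 + 240 + 160 + 320 + 240 + 160 + 160 + 240 + 160 + 160 = 6500.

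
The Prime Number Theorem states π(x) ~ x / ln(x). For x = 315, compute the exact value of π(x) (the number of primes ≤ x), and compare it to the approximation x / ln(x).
π(315) = 65;  x/ln(x) ≈ 54.76;  relative error ≈ 15.76%.

Directly count primes up to 315: π(315) = 65. The PNT approximation gives 315/ln(315) ≈ 315/5.75257 ≈ 54.76. Relative error (π(x) − x/ln(x)) / π(x) ≈ 15.76%; the approximation is known to undercount slightly (Li(x) is a better estimate).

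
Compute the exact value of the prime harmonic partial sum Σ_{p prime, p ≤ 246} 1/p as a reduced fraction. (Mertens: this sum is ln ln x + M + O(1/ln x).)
Σ 1/p = 506873196134241441348690763593294873492730445394823722837469097176314709804649267964680634478659521/256041159035492609053110100510385311995538591998443060216114576417920917800321526504084465112487730

π(246) = 53, so the primes ≤ 246 are [2, 3, 5, 7, 11, 13, 17, 19, 23, 29, 31, 37, 41, 43, 47, 53, 59, 61, 67, 71, 73, 79, 83, 89, 97, 101, 103, 107, 109, 113, 127, 131, 137, 139, 149, 151, 157, 163, 167, 173, 179, 181, 191, 193, 197, 199, 211, 223, 227, 229, 233, 239, 241]. Summing 1/p over these primes: 506873196134241441348690763593294873492730445394823722837469097176314709804649267964680634478659521/256041159035492609053110100510385311995538591998443060216114576417920917800321526504084465112487730 ≈ 1.9797. Mertens estimate ln ln(246) + 0.2615 ≈ 1.9672.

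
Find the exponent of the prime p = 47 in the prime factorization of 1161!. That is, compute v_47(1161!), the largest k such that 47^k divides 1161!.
v_47(1161!) = 24

Legendre's formula: v_p(n!) = Σ_{k ≥ 1} ⌊n / p^k⌋. For p = 47, n = 1161, the terms are:
  ⌊1161/47^1⌋ = ⌊1161/47⌋ = 24
(the next term ⌊1161/47^2⌋ = 0, terminating the sum). Summing: v_47(1161!) = 24 = 24.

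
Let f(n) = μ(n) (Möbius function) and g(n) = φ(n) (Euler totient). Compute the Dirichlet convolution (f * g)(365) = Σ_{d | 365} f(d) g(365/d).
(μ * φ)(365) = 213

Divisors of 365: [1, 5, 73, 365]. For each d | 365:
  d = 1: μ(1) · φ(365/1) = 1 · 288 = 288
  d = 5: μ(5) · φ(365/5) = -1 · 72 = -72
  d = 73: μ(73) · φ(365/73) = -1 · 4 = -4
  d = 365: μ(365) · φ(365/365) = 1 · 1 = 1
Summing: (μ * φ)(365) = 288 + -72 + -4 + 1 = 213.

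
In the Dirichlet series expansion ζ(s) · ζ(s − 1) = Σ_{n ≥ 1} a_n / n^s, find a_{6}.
σ(6) = 12

In the product (Σ m^0/m^s)(Σ k / k^s) = Σ (Σ_{d | n} d) / n^s, the coefficient of 1/n^s is σ(n) = Σ_{d | n} d. For n = 6, divisors are [1, 2, 3, 6]; summing: σ(6) = 12.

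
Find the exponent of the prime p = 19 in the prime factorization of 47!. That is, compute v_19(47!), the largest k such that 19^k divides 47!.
v_19(47!) = 2

Legendre's formula: v_p(n!) = Σ_{k ≥ 1} ⌊n / p^k⌋. For p = 19, n = 47, the terms are:
  ⌊47/19^1⌋ = ⌊47/19⌋ = 2
(the next term ⌊47/19^2⌋ = 0, terminating the sum). Summing: v_19(47!) = 2 = 2.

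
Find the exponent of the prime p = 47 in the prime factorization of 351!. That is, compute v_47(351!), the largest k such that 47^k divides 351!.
v_47(351!) = 7

Legendre's formula: v_p(n!) = Σ_{k ≥ 1} ⌊n / p^k⌋. For p = 47, n = 351, the terms are:
  ⌊351/47^1⌋ = ⌊351/47⌋ = 7
(the next term ⌊351/47^2⌋ = 0, terminating the sum). Summing: v_47(351!) = 7 = 7.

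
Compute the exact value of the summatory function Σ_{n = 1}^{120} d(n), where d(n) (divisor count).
Σ_{n ≤ 120} d(n) = 602

Compute d(n) for each 1 ≤ n ≤ 120: d(1) = 1, d(2) = 2, d(3) = 2, d(4) = 3, d(5) = 2, d(6) = 4, d(7) = 2, d(8) = 4, d(9) = 3, d(10) = 4, d(11) = 2, d(12) = 6, d(13) = 2, d(14) = 4, d(15) = 4, d(16) = 5, d(17) = 2, d(18) = 6, d(19) = 2, d(20) = 6, d(21) = 4, d(22) = 4, d(23) = 2, d(24) = 8, d(25) = 3, d(26) = 4, d(27) = 4, d(28) = 6, d(29) = 2, d(30) = 8, d(31) = 2, d(32) = 6, d(33) = 4, d(34) = 4, d(35) = 4, d(36) = 9, d(37) = 2, d(38) = 4, d(39) = 4, d(40) = 8, d(41) = 2, d(42) = 8, d(43) = 2, d(44) = 6, d(45) = 6, d(46) = 4, d(47) = 2, d(48) = 10, d(49) = 3, d(50) = 6, d(51) = 4, d(52) = 6, d(53) = 2, d(54) = 8, d(55) = 4, d(56) = 8, d(57) = 4, d(58) = 4, d(59) = 2, d(60) = 12, d(61) = 2, d(62) = 4, d(63) = 6, d(64) = 7, d(65) = 4, d(66) = 8, d(67) = 2, d(68) = 6, d(69) = 4, d(70) = 8, d(71) = 2, d(72) = 12, d(73) = 2, d(74) = 4, d(75) = 6, d(76) = 6, d(77) = 4, d(78) = 8, d(79) = 2, d(80) = 10, d(81) = 5, d(82) = 4, d(83) = 2, d(84) = 12, d(85) = 4, d(86) = 4, d(87) = 4, d(88) = 8, d(89) = 2, d(90) = 12, d(91) = 4, d(92) = 6, d(93) = 4, d(94) = 4, d(95) = 4, d(96) = 12, d(97) = 2, d(98) = 6, d(99) = 6, d(100) = 9, d(101) = 2, d(102) = 8, d(103) = 2, d(104) = 8, d(105) = 8, d(106) = 4, d(107) = 2, d(108) = 12, d(109) = 2, d(110) = 8, d(111) = 4, d(112) = 10, d(113) = 2, d(114) = 8, d(115) = 4, d(116) = 6, d(117) = 6, d(118) = 4, d(119) = 4, d(120) = 16. Summing all 120 values: 602. (Dirichlet's divisor formula: Σ_{n ≤ x} d(n) = x ln(x) + (2γ − 1) x + O(√x). For x = 120, the asymptotic estimate is ≈ 593.03.)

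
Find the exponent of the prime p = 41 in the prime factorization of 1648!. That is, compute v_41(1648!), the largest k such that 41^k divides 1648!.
v_41(1648!) = 40

Legendre's formula: v_p(n!) = Σ_{k ≥ 1} ⌊n / p^k⌋. For p = 41, n = 1648, the terms are:
  ⌊1648/41^1⌋ = ⌊1648/41⌋ = 40
(the next term ⌊1648/41^2⌋ = 0, terminating the sum). Summing: v_41(1648!) = 40 = 40.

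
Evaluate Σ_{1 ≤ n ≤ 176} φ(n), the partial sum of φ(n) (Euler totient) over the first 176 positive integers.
Σ_{n ≤ 176} φ(n) = 9450

Compute φ(n) for each 1 ≤ n ≤ 176: φ(1) = 1, φ(2) = 1, φ(3) = 2, φ(4) = 2, φ(5) = 4, φ(6) = 2, φ(7) = 6, φ(8) = 4, φ(9) = 6, φ(10) = 4, φ(11) = 10, φ(12) = 4, φ(13) = 12, φ(14) = 6, φ(15) = 8, φ(16) = 8, φ(17) = 16, φ(18) = 6, φ(19) = 18, φ(20) = 8, φ(21) = 12, φ(22) = 10, φ(23) = 22, φ(24) = 8, φ(25) = 20, φ(26) = 12, φ(27) = 18, φ(28) = 12, φ(29) = 28, φ(30) = 8, φ(31) = 30, φ(32) = 16, φ(33) = 20, φ(34) = 16, φ(35) = 24, φ(36) = 12, φ(37) = 36, φ(38) = 18, φ(39) = 24, φ(40) = 16, φ(41) = 40, φ(42) = 12, φ(43) = 42, φ(44) = 20, φ(45) = 24, φ(46) = 22, φ(47) = 46, φ(48) = 16, φ(49) = 42, φ(50) = 20, φ(51) = 32, φ(52) = 24, φ(53) = 52, φ(54) = 18, φ(55) = 40, φ(56) = 24, φ(57) = 36, φ(58) = 28, φ(59) = 58, φ(60) = 16, φ(61) = 60, φ(62) = 30, φ(63) = 36, φ(64) = 32, φ(65) = 48, φ(66) = 20, φ(67) = 66, φ(68) = 32, φ(69) = 44, φ(70) = 24, φ(71) = 70, φ(72) = 24, φ(73) = 72, φ(74) = 36, φ(75) = 40, φ(76) = 36, φ(77) = 60, φ(78) = 24, φ(79) = 78, φ(80) = 32, φ(81) = 54, φ(82) = 40, φ(83) = 82, φ(84) = 24, φ(85) = 64, φ(86) = 42, φ(87) = 56, φ(88) = 40, φ(89) = 88, φ(90) = 24, φ(91) = 72, φ(92) = 44, φ(93) = 60, φ(94) = 46, φ(95) = 72, φ(96) = 32, φ(97) = 96, φ(98) = 42, φ(99) = 60, φ(100) = 40, φ(101) = 100, φ(102) = 32, φ(103) = 102, φ(104) = 48, φ(105) = 48, φ(106) = 52, φ(107) = 106, φ(108) = 36, φ(109) = 108, φ(110) = 40, φ(111) = 72, φ(112) = 48, φ(113) = 112, φ(114) = 36, φ(115) = 88, φ(116) = 56, φ(117) = 72, φ(118) = 58, φ(119) = 96, φ(120) = 32, φ(121) = 110, φ(122) = 60, φ(123) = 80, φ(124) = 60, φ(125) = 100, φ(126) = 36, φ(127) = 126, φ(128) = 64, φ(129) = 84, φ(130) = 48, φ(131) = 130, φ(132) = 40, φ(133) = 108, φ(134) = 66, φ(135) = 72, φ(136) = 64, φ(137) = 136, φ(138) = 44, φ(139) = 138, φ(140) = 48, φ(141) = 92, φ(142) = 70, φ(143) = 120, φ(144) = 48, φ(145) = 112, φ(146) = 72, φ(147) = 84, φ(148) = 72, φ(149) = 148, φ(150) = 40, φ(151) = 150, φ(152) = 72, φ(153) = 96, φ(154) = 60, φ(155) = 120, φ(156) = 48, φ(157) = 156, φ(158) = 78, φ(159) = 104, φ(160) = 64, φ(161) = 132, φ(162) = 54, φ(163) = 162, φ(164) = 80, φ(165) = 80, φ(166) = 82, φ(167) = 166, φ(168) = 48, φ(169) = 156, φ(170) = 64, φ(171) = 108, φ(172) = 84, φ(173) = 172, φ(174) = 56, φ(175) = 120, φ(176) = 80. Summing all 176 values: 9450. (Average order: Σ_{n ≤ x} φ(n) ~ (3/π²) x². For x = 176, (3/π²)·176² ≈ 9415.57.)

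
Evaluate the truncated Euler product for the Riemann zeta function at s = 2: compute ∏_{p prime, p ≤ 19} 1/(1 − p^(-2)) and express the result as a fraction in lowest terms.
∏ = 14933966047/9172942848

The primes p ≤ 19 are [2, 3, 5, 7, 11, 13, 17, 19]. For each prime, (1 − 1/p^2)^(-1) = p^2 / (p^2 − 1). The product is (1 − 1/2^2)^(-1), (1 − 1/3^2)^(-1), (1 − 1/5^2)^(-1), (1 − 1/7^2)^(-1), (1 − 1/11^2)^(-1), (1 − 1/13^2)^(-1), (1 − 1/17^2)^(-1), (1 − 1/19^2)^(-1) = ∏ p^2 / (p^2 − 1) = 14933966047/9172942848.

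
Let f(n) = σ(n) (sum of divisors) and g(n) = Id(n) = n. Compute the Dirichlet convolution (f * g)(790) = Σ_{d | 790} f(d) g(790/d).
(σ * Id)(790) = 8745

Divisors of 790: [1, 2, 5, 10, 79, 158, 395, 790]. For each d | 790:
  d = 1: σ(1) · Id(790/1) = 1 · 790 = 790
  d = 2: σ(2) · Id(790/2) = 3 · 395 = 1185
  d = 5: σ(5) · Id(790/5) = 6 · 158 = 948
  d = 10: σ(10) · Id(790/10) = 18 · 79 = 1422
  d = 79: σ(79) · Id(790/79) = 80 · 10 = 800
  d = 158: σ(158) · Id(790/158) = 240 · 5 = 1200
  d = 395: σ(395) · Id(790/395) = 480 · 2 = 960
  d = 790: σ(790) · Id(790/790) = 1440 · 1 = 1440
Summing: (σ * Id)(790) = 790 + 1185 + 948 + 1422 + 800 + 1200 + 960 + 1440 = 8745.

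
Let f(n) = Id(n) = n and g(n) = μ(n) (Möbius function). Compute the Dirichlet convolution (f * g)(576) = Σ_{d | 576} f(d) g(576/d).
(Id * μ)(576) = 192

Divisors of 576: [1, 2, 3, 4, 6, 8, 9, 12, 16, 18, 24, 32, 36, 48, 64, 72, 96, 144, 192, 288, 576]. For each d | 576:
  d = 1: Id(1) · μ(576/1) = 1 · 0 = 0
  d = 2: Id(2) · μ(576/2) = 2 · 0 = 0
  d = 3: Id(3) · μ(576/3) = 3 · 0 = 0
  d = 4: Id(4) · μ(576/4) = 4 · 0 = 0
  d = 6: Id(6) · μ(576/6) = 6 · 0 = 0
  d = 8: Id(8) · μ(576/8) = 8 · 0 = 0
  d = 9: Id(9) · μ(576/9) = 9 · 0 = 0
  d = 12: Id(12) · μ(576/12) = 12 · 0 = 0
  d = 16: Id(16) · μ(576/16) = 16 · 0 = 0
  d = 18: Id(18) · μ(576/18) = 18 · 0 = 0
  d = 24: Id(24) · μ(576/24) = 24 · 0 = 0
  d = 32: Id(32) · μ(576/32) = 32 · 0 = 0
  d = 36: Id(36) · μ(576/36) = 36 · 0 = 0
  d = 48: Id(48) · μ(576/48) = 48 · 0 = 0
  d = 64: Id(64) · μ(576/64) = 64 · 0 = 0
  d = 72: Id(72) · μ(576/72) = 72 · 0 = 0
  d = 96: Id(96) · μ(576/96) = 96 · 1 = 96
  d = 144: Id(144) · μ(576/144) = 144 · 0 = 0
  d = 192: Id(192) · μ(576/192) = 192 · -1 = -192
  d = 288: Id(288) · μ(576/288) = 288 · -1 = -288
  d = 576: Id(576) · μ(576/576) = 576 · 1 = 576
Summing: (Id * μ)(576) = 0 + 0 + 0 + 0 + 0 + 0 + 0 + 0 + 0 + 0 + 0 + 0 + 0 + 0 + 0 + 0 + 96 + 0 + -192 + -288 + 576 = 192.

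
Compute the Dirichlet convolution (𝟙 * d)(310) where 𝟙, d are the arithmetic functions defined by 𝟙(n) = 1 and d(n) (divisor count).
(𝟙 * d)(310) = 27

Divisors of 310: [1, 2, 5, 10, 31, 62, 155, 310]. For each d | 310:
  d = 1: 𝟙(1) · d(310/1) = 1 · 8 = 8
  d = 2: 𝟙(2) · d(310/2) = 1 · 4 = 4
  d = 5: 𝟙(5) · d(310/5) = 1 · 4 = 4
  d = 10: 𝟙(10) · d(310/10) = 1 · 2 = 2
  d = 31: 𝟙(31) · d(310/31) = 1 · 4 = 4
  d = 62: 𝟙(62) · d(310/62) = 1 · 2 = 2
  d = 155: 𝟙(155) · d(310/155) = 1 · 2 = 2
  d = 310: 𝟙(310) · d(310/310) = 1 · 1 = 1
Summing: (𝟙 * d)(310) = 8 + 4 + 4 + 2 + 4 + 2 + 2 + 1 = 27.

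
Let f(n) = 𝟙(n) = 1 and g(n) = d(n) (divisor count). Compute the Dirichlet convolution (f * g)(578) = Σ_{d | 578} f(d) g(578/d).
(𝟙 * d)(578) = 18

Divisors of 578: [1, 2, 17, 34, 289, 578]. For each d | 578:
  d = 1: 𝟙(1) · d(578/1) = 1 · 6 = 6
  d = 2: 𝟙(2) · d(578/2) = 1 · 3 = 3
  d = 17: 𝟙(17) · d(578/17) = 1 · 4 = 4
  d = 34: 𝟙(34) · d(578/34) = 1 · 2 = 2
  d = 289: 𝟙(289) · d(578/289) = 1 · 2 = 2
  d = 578: 𝟙(578) · d(578/578) = 1 · 1 = 1
Summing: (𝟙 * d)(578) = 6 + 3 + 4 + 2 + 2 + 1 = 18.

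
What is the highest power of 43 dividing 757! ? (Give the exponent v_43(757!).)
v_43(757!) = 17

Legendre's formula: v_p(n!) = Σ_{k ≥ 1} ⌊n / p^k⌋. For p = 43, n = 757, the terms are:
  ⌊757/43^1⌋ = ⌊757/43⌋ = 17
(the next term ⌊757/43^2⌋ = 0, terminating the sum). Summing: v_43(757!) = 17 = 17.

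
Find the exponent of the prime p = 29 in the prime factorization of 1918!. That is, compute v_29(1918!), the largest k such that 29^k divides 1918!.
v_29(1918!) = 68

Legendre's formula: v_p(n!) = Σ_{k ≥ 1} ⌊n / p^k⌋. For p = 29, n = 1918, the terms are:
  ⌊1918/29^1⌋ = ⌊1918/29⌋ = 66
  ⌊1918/29^2⌋ = ⌊1918/841⌋ = 2
(the next term ⌊1918/29^3⌋ = 0, terminating the sum). Summing: v_29(1918!) = 66 + 2 = 68.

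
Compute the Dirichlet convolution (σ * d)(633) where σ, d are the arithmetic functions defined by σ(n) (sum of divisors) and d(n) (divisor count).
(σ * d)(633) = 1284

Divisors of 633: [1, 3, 211, 633]. For each d | 633:
  d = 1: σ(1) · d(633/1) = 1 · 4 = 4
  d = 3: σ(3) · d(633/3) = 4 · 2 = 8
  d = 211: σ(211) · d(633/211) = 212 · 2 = 424
  d = 633: σ(633) · d(633/633) = 848 · 1 = 848
Summing: (σ * d)(633) = 4 + 8 + 424 + 848 = 1284.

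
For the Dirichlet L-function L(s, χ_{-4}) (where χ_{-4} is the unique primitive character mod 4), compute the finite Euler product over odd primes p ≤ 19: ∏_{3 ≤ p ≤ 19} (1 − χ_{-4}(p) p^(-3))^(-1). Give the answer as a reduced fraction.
∏ = 2463517706231725/2542314678779904

The odd primes p ≤ 19 are [3, 5, 7, 11, 13, 17, 19]. For each, χ(p) = 1 if p ≡ 1 mod 4, χ(p) = −1 if p ≡ 3 mod 4. Taking (1 − χ(p)/p^3)^(-1) = p^3/(p^3 − χ(p)): (1 − (-1)/3^3)^(-1) · (1 − (1)/5^3)^(-1) · (1 − (-1)/7^3)^(-1) · (1 − (-1)/11^3)^(-1) · (1 − (1)/13^3)^(-1) · (1 − (1)/17^3)^(-1) · (1 − (-1)/19^3)^(-1) = 2463517706231725/2542314678779904.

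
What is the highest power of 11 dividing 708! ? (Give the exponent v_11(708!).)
v_11(708!) = 69

Legendre's formula: v_p(n!) = Σ_{k ≥ 1} ⌊n / p^k⌋. For p = 11, n = 708, the terms are:
  ⌊708/11^1⌋ = ⌊708/11⌋ = 64
  ⌊708/11^2⌋ = ⌊708/121⌋ = 5
(the next term ⌊708/11^3⌋ = 0, terminating the sum). Summing: v_11(708!) = 64 + 5 = 69.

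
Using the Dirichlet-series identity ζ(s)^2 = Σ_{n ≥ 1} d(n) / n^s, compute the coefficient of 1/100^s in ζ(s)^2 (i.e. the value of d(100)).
d(100) = 9

ζ(s)^2 = (Σ 1/m^s)(Σ 1/k^s). The coefficient of 1/n^s in the product is the number of ordered pairs (m, k) with mk = n, which equals d(n). For n = 100, divisors are [1, 2, 4, 5, 10, 20, 25, 50, 100], so d(100) = 9.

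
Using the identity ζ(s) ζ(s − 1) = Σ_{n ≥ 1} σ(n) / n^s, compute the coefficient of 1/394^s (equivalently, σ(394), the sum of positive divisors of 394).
σ(394) = 594

In the product (Σ m^0/m^s)(Σ k / k^s) = Σ (Σ_{d | n} d) / n^s, the coefficient of 1/n^s is σ(n) = Σ_{d | n} d. For n = 394, divisors are [1, 2, 197, 394]; summing: σ(394) = 594.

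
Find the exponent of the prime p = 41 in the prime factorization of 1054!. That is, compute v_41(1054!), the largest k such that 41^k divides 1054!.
v_41(1054!) = 25

Legendre's formula: v_p(n!) = Σ_{k ≥ 1} ⌊n / p^k⌋. For p = 41, n = 1054, the terms are:
  ⌊1054/41^1⌋ = ⌊1054/41⌋ = 25
(the next term ⌊1054/41^2⌋ = 0, terminating the sum). Summing: v_41(1054!) = 25 = 25.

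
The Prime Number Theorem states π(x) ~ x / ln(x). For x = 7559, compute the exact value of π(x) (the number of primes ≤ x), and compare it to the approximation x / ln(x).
π(7559) = 959;  x/ln(x) ≈ 846.43;  relative error ≈ 11.74%.

Directly count primes up to 7559: π(7559) = 959. The PNT approximation gives 7559/ln(7559) ≈ 7559/8.93049 ≈ 846.43. Relative error (π(x) − x/ln(x)) / π(x) ≈ 11.74%; the approximation is known to undercount slightly (Li(x) is a better estimate).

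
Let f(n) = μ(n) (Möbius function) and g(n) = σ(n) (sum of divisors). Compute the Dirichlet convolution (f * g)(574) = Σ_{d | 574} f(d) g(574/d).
(μ * σ)(574) = 574

Divisors of 574: [1, 2, 7, 14, 41, 82, 287, 574]. For each d | 574:
  d = 1: μ(1) · σ(574/1) = 1 · 1008 = 1008
  d = 2: μ(2) · σ(574/2) = -1 · 336 = -336
  d = 7: μ(7) · σ(574/7) = -1 · 126 = -126
  d = 14: μ(14) · σ(574/14) = 1 · 42 = 42
  d = 41: μ(41) · σ(574/41) = -1 · 24 = -24
  d = 82: μ(82) · σ(574/82) = 1 · 8 = 8
  d = 287: μ(287) · σ(574/287) = 1 · 3 = 3
  d = 574: μ(574) · σ(574/574) = -1 · 1 = -1
Summing: (μ * σ)(574) = 1008 + -336 + -126 + 42 + -24 + 8 + 3 + -1 = 574.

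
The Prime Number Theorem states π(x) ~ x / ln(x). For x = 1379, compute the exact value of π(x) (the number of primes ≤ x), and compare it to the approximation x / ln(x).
π(1379) = 220;  x/ln(x) ≈ 190.76;  relative error ≈ 13.29%.

Directly count primes up to 1379: π(1379) = 220. The PNT approximation gives 1379/ln(1379) ≈ 1379/7.22911 ≈ 190.76. Relative error (π(x) − x/ln(x)) / π(x) ≈ 13.29%; the approximation is known to undercount slightly (Li(x) is a better estimate).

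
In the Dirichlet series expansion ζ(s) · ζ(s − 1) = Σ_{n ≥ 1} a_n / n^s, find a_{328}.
σ(328) = 630

In the product (Σ m^0/m^s)(Σ k / k^s) = Σ (Σ_{d | n} d) / n^s, the coefficient of 1/n^s is σ(n) = Σ_{d | n} d. For n = 328, divisors are [1, 2, 4, 8, 41, 82, 164, 328]; summing: σ(328) = 630.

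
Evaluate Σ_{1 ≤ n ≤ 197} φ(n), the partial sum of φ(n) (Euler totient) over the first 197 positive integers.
Σ_{n ≤ 197} φ(n) = 11894

Compute φ(n) for each 1 ≤ n ≤ 197: φ(1) = 1, φ(2) = 1, φ(3) = 2, φ(4) = 2, φ(5) = 4, φ(6) = 2, φ(7) = 6, φ(8) = 4, φ(9) = 6, φ(10) = 4, φ(11) = 10, φ(12) = 4, φ(13) = 12, φ(14) = 6, φ(15) = 8, φ(16) = 8, φ(17) = 16, φ(18) = 6, φ(19) = 18, φ(20) = 8, φ(21) = 12, φ(22) = 10, φ(23) = 22, φ(24) = 8, φ(25) = 20, φ(26) = 12, φ(27) = 18, φ(28) = 12, φ(29) = 28, φ(30) = 8, φ(31) = 30, φ(32) = 16, φ(33) = 20, φ(34) = 16, φ(35) = 24, φ(36) = 12, φ(37) = 36, φ(38) = 18, φ(39) = 24, φ(40) = 16, φ(41) = 40, φ(42) = 12, φ(43) = 42, φ(44) = 20, φ(45) = 24, φ(46) = 22, φ(47) = 46, φ(48) = 16, φ(49) = 42, φ(50) = 20, φ(51) = 32, φ(52) = 24, φ(53) = 52, φ(54) = 18, φ(55) = 40, φ(56) = 24, φ(57) = 36, φ(58) = 28, φ(59) = 58, φ(60) = 16, φ(61) = 60, φ(62) = 30, φ(63) = 36, φ(64) = 32, φ(65) = 48, φ(66) = 20, φ(67) = 66, φ(68) = 32, φ(69) = 44, φ(70) = 24, φ(71) = 70, φ(72) = 24, φ(73) = 72, φ(74) = 36, φ(75) = 40, φ(76) = 36, φ(77) = 60, φ(78) = 24, φ(79) = 78, φ(80) = 32, φ(81) = 54, φ(82) = 40, φ(83) = 82, φ(84) = 24, φ(85) = 64, φ(86) = 42, φ(87) = 56, φ(88) = 40, φ(89) = 88, φ(90) = 24, φ(91) = 72, φ(92) = 44, φ(93) = 60, φ(94) = 46, φ(95) = 72, φ(96) = 32, φ(97) = 96, φ(98) = 42, φ(99) = 60, φ(100) = 40, φ(101) = 100, φ(102) = 32, φ(103) = 102, φ(104) = 48, φ(105) = 48, φ(106) = 52, φ(107) = 106, φ(108) = 36, φ(109) = 108, φ(110) = 40, φ(111) = 72, φ(112) = 48, φ(113) = 112, φ(114) = 36, φ(115) = 88, φ(116) = 56, φ(117) = 72, φ(118) = 58, φ(119) = 96, φ(120) = 32, φ(121) = 110, φ(122) = 60, φ(123) = 80, φ(124) = 60, φ(125) = 100, φ(126) = 36, φ(127) = 126, φ(128) = 64, φ(129) = 84, φ(130) = 48, φ(131) = 130, φ(132) = 40, φ(133) = 108, φ(134) = 66, φ(135) = 72, φ(136) = 64, φ(137) = 136, φ(138) = 44, φ(139) = 138, φ(140) = 48, φ(141) = 92, φ(142) = 70, φ(143) = 120, φ(144) = 48, φ(145) = 112, φ(146) = 72, φ(147) = 84, φ(148) = 72, φ(149) = 148, φ(150) = 40, φ(151) = 150, φ(152) = 72, φ(153) = 96, φ(154) = 60, φ(155) = 120, φ(156) = 48, φ(157) = 156, φ(158) = 78, φ(159) = 104, φ(160) = 64, φ(161) = 132, φ(162) = 54, φ(163) = 162, φ(164) = 80, φ(165) = 80, φ(166) = 82, φ(167) = 166, φ(168) = 48, φ(169) = 156, φ(170) = 64, φ(171) = 108, φ(172) = 84, φ(173) = 172, φ(174) = 56, φ(175) = 120, φ(176) = 80, φ(177) = 116, φ(178) = 88, φ(179) = 178, φ(180) = 48, φ(181) = 180, φ(182) = 72, φ(183) = 120, φ(184) = 88, φ(185) = 144, φ(186) = 60, φ(187) = 160, φ(188) = 92, φ(189) = 108, φ(190) = 72, φ(191) = 190, φ(192) = 64, φ(193) = 192, φ(194) = 96, φ(195) = 96, φ(196) = 84, φ(197) = 196. Summing all 197 values: 11894. (Average order: Σ_{n ≤ x} φ(n) ~ (3/π²) x². For x = 197, (3/π²)·197² ≈ 11796.52.)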